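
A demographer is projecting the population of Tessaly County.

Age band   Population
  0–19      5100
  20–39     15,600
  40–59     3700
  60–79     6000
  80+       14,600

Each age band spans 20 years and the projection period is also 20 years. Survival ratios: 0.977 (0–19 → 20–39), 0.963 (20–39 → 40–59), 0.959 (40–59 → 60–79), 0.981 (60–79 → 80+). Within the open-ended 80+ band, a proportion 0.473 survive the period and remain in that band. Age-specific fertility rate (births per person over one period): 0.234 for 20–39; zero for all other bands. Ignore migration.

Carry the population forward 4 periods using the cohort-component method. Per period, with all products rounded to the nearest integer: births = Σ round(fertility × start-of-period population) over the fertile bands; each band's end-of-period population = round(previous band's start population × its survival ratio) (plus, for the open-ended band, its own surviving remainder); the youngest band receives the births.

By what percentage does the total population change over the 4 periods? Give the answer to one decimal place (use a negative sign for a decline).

-58.2

(Groups numbered youngest = 1 to oldest = 5.)
— Period 1 —
Births: 15600 * 0.234 = 3650
Group 2: 5100 * 0.977 = 4983
Group 3: 15600 * 0.963 = 15023
Group 4: 3700 * 0.959 = 3548
Group 5: 6000 * 0.981 + 14600 * 0.473 = 5886 + 6906 = 12792
Population now: 0–19=3650, 20–39=4983, 40–59=15023, 60–79=3548, 80+=12792
— Period 2 —
Births: 4983 * 0.234 = 1166
Group 2: 3650 * 0.977 = 3566
Group 3: 4983 * 0.963 = 4799
Group 4: 15023 * 0.959 = 14407
Group 5: 3548 * 0.981 + 12792 * 0.473 = 3481 + 6051 = 9532
Population now: 0–19=1166, 20–39=3566, 40–59=4799, 60–79=14407, 80+=9532
— Period 3 —
Births: 3566 * 0.234 = 834
Group 2: 1166 * 0.977 = 1139
Group 3: 3566 * 0.963 = 3434
Group 4: 4799 * 0.959 = 4602
Group 5: 14407 * 0.981 + 9532 * 0.473 = 14133 + 4509 = 18642
Population now: 0–19=834, 20–39=1139, 40–59=3434, 60–79=4602, 80+=18642
— Period 4 —
Births: 1139 * 0.234 = 267
Group 2: 834 * 0.977 = 815
Group 3: 1139 * 0.963 = 1097
Group 4: 3434 * 0.959 = 3293
Group 5: 4602 * 0.981 + 18642 * 0.473 = 4515 + 8818 = 13333
Population now: 0–19=267, 20–39=815, 40–59=1097, 60–79=3293, 80+=13333
Total: 45000 → 18805; change = -26195; percentage change = -58.2%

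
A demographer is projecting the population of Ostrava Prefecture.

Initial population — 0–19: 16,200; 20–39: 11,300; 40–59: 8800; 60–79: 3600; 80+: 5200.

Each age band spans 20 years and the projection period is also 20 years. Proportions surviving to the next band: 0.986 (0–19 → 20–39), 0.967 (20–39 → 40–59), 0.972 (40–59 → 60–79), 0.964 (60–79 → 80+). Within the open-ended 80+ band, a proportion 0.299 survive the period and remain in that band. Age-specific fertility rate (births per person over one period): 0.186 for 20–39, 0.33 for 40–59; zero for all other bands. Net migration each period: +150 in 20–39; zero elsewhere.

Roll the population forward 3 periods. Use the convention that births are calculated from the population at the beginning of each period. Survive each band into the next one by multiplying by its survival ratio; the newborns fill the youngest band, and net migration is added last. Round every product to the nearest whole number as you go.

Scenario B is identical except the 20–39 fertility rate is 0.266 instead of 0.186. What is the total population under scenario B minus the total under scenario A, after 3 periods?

Period 1:
Births: 11300 * 0.186 = 2102 ; 8800 * 0.33 = 2904 → total 5006
20–39: 16200 * 0.986 = 15973
40–59: 11300 * 0.967 = 10927
60–79: 8800 * 0.972 = 8554
80+: 3600 * 0.964 + 5200 * 0.299 = 3470 + 1555 = 5025
Net migration: 20–39 + 150 → 16123
→ [5006, 16123, 10927, 8554, 5025]
Period 2:
Births: 16123 * 0.186 = 2999 ; 10927 * 0.33 = 3606 → total 6605
20–39: 5006 * 0.986 = 4936
40–59: 16123 * 0.967 = 15591
60–79: 10927 * 0.972 = 10621
80+: 8554 * 0.964 + 5025 * 0.299 = 8246 + 1502 = 9748
Net migration: 20–39 + 150 → 5086
→ [6605, 5086, 15591, 10621, 9748]
Period 3:
Births: 5086 * 0.186 = 946 ; 15591 * 0.33 = 5145 → total 6091
20–39: 6605 * 0.986 = 6513
40–59: 5086 * 0.967 = 4918
60–79: 15591 * 0.972 = 15154
80+: 10621 * 0.964 + 9748 * 0.299 = 10239 + 2915 = 13154
Net migration: 20–39 + 150 → 6663
→ [6091, 6663, 4918, 15154, 13154]
Scenario A total after 3 periods: 45980
Scenario B projection —
Period 1:
Births: 11300 * 0.266 = 3006 ; 8800 * 0.33 = 2904 → total 5910
20–39: 16200 * 0.986 = 15973
40–59: 11300 * 0.967 = 10927
60–79: 8800 * 0.972 = 8554
80+: 3600 * 0.964 + 5200 * 0.299 = 3470 + 1555 = 5025
Net migration: 20–39 + 150 → 16123
→ [5910, 16123, 10927, 8554, 5025]
Period 2:
Births: 16123 * 0.266 = 4289 ; 10927 * 0.33 = 3606 → total 7895
20–39: 5910 * 0.986 = 5827
40–59: 16123 * 0.967 = 15591
60–79: 10927 * 0.972 = 10621
80+: 8554 * 0.964 + 5025 * 0.299 = 8246 + 1502 = 9748
Net migration: 20–39 + 150 → 5977
→ [7895, 5977, 15591, 10621, 9748]
Period 3:
Births: 5977 * 0.266 = 1590 ; 15591 * 0.33 = 5145 → total 6735
20–39: 7895 * 0.986 = 7784
40–59: 5977 * 0.967 = 5780
60–79: 15591 * 0.972 = 15154
80+: 10621 * 0.964 + 9748 * 0.299 = 10239 + 2915 = 13154
Net migration: 20–39 + 150 → 7934
→ [6735, 7934, 5780, 15154, 13154]
Scenario B total after 3 periods: 48757
Difference B − A = 48757 − 45980 = 2777

2777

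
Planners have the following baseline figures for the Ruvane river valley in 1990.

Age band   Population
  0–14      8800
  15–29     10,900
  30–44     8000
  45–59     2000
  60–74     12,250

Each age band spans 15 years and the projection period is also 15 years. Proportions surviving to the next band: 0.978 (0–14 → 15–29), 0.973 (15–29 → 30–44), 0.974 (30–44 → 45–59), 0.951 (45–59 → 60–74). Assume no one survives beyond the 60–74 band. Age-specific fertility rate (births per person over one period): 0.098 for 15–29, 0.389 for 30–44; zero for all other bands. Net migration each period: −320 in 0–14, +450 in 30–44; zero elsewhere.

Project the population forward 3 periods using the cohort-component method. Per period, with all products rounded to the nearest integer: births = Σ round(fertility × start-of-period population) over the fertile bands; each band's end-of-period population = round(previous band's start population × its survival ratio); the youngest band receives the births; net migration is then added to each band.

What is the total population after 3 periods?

31160

Let group 1 be 0–14 through group 5 = 60–74.
After projecting period 1:
Births: 10900 * 0.098 = 1068, 8000 * 0.389 = 3112 → 4180
Group 2: 8800 * 0.978 = 8606
Group 3: 10900 * 0.973 = 10606
Group 4: 8000 * 0.974 = 7792
Group 5: 2000 * 0.951 = 1902
Net migration: Group 1 − 320 → 3860; Group 3 + 450 → 11056
Population now: 0–14=3860, 15–29=8606, 30–44=11056, 45–59=7792, 60–74=1902
After projecting period 2:
Births: 8606 * 0.098 = 843, 11056 * 0.389 = 4301 → 5144
Group 2: 3860 * 0.978 = 3775
Group 3: 8606 * 0.973 = 8374
Group 4: 11056 * 0.974 = 10769
Group 5: 7792 * 0.951 = 7410
Net migration: Group 1 − 320 → 4824; Group 3 + 450 → 8824
Population now: 0–14=4824, 15–29=3775, 30–44=8824, 45–59=10769, 60–74=7410
After projecting period 3:
Births: 3775 * 0.098 = 370, 8824 * 0.389 = 3433 → 3803
Group 2: 4824 * 0.978 = 4718
Group 3: 3775 * 0.973 = 3673
Group 4: 8824 * 0.974 = 8595
Group 5: 10769 * 0.951 = 10241
Net migration: Group 1 − 320 → 3483; Group 3 + 450 → 4123
Population now: 0–14=3483, 15–29=4718, 30–44=4123, 45–59=8595, 60–74=10241
Total after period 3: 3483 + 4718 + 4123 + 8595 + 10241 = 31160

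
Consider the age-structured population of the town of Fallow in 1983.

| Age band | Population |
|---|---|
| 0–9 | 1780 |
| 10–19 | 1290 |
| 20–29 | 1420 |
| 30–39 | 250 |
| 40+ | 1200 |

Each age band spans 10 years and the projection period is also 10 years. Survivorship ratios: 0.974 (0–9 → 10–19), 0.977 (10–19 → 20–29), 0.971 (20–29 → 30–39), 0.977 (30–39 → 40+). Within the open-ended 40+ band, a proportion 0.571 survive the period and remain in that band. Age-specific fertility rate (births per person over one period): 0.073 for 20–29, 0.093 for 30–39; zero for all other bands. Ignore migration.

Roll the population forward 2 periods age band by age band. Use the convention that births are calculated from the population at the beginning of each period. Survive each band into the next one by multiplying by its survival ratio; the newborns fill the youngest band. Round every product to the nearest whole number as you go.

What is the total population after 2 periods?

After projecting period 1:
Births: 1420 × 0.073 = 104, 250 × 0.093 = 23 ⇒ total 127
10–19: 1780 × 0.974 = 1734
20–29: 1290 × 0.977 = 1260
30–39: 1420 × 0.971 = 1379
40+: 250 × 0.977 + 1200 × 0.571 = 244 + 685 = 929
→ [127, 1734, 1260, 1379, 929]
After projecting period 2:
Births: 1260 × 0.073 = 92, 1379 × 0.093 = 128 ⇒ total 220
10–19: 127 × 0.974 = 124
20–29: 1734 × 0.977 = 1694
30–39: 1260 × 0.971 = 1223
40+: 1379 × 0.977 + 929 × 0.571 = 1347 + 530 = 1877
→ [220, 124, 1694, 1223, 1877]
Total after period 2: 220 + 124 + 1694 + 1223 + 1877 = 5138

5138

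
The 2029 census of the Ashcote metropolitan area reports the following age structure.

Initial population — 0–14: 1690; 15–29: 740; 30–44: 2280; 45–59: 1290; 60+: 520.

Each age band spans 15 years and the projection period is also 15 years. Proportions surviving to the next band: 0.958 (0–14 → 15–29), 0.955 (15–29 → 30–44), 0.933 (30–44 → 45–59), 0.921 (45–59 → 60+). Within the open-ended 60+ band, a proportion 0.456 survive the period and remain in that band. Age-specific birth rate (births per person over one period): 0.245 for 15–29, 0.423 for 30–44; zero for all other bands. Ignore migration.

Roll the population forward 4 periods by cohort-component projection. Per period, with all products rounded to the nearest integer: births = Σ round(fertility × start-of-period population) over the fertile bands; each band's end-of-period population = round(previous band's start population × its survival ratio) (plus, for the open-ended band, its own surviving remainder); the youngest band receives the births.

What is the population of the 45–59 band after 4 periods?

(Bands numbered youngest = 1 to oldest = 5.)
Period 1:
Births: 740 * 0.245 = 181, 2280 * 0.423 = 964 ⇒ total 1145
Band 2: 1690 * 0.958 = 1619
Band 3: 740 * 0.955 = 707
Band 4: 2280 * 0.933 = 2127
Band 5: 1290 * 0.921 + 520 * 0.456 = 1188 + 237 = 1425
End of period: [1145, 1619, 707, 2127, 1425]
Period 2:
Births: 1619 * 0.245 = 397, 707 * 0.423 = 299 ⇒ total 696
Band 2: 1145 * 0.958 = 1097
Band 3: 1619 * 0.955 = 1546
Band 4: 707 * 0.933 = 660
Band 5: 2127 * 0.921 + 1425 * 0.456 = 1959 + 650 = 2609
End of period: [696, 1097, 1546, 660, 2609]
Period 3:
Births: 1097 * 0.245 = 269, 1546 * 0.423 = 654 ⇒ total 923
Band 2: 696 * 0.958 = 667
Band 3: 1097 * 0.955 = 1048
Band 4: 1546 * 0.933 = 1442
Band 5: 660 * 0.921 + 2609 * 0.456 = 608 + 1190 = 1798
End of period: [923, 667, 1048, 1442, 1798]
Period 4:
Births: 667 * 0.245 = 163, 1048 * 0.423 = 443 ⇒ total 606
Band 2: 923 * 0.958 = 884
Band 3: 667 * 0.955 = 637
Band 4: 1048 * 0.933 = 978
Band 5: 1442 * 0.921 + 1798 * 0.456 = 1328 + 820 = 2148
End of period: [606, 884, 637, 978, 2148]

978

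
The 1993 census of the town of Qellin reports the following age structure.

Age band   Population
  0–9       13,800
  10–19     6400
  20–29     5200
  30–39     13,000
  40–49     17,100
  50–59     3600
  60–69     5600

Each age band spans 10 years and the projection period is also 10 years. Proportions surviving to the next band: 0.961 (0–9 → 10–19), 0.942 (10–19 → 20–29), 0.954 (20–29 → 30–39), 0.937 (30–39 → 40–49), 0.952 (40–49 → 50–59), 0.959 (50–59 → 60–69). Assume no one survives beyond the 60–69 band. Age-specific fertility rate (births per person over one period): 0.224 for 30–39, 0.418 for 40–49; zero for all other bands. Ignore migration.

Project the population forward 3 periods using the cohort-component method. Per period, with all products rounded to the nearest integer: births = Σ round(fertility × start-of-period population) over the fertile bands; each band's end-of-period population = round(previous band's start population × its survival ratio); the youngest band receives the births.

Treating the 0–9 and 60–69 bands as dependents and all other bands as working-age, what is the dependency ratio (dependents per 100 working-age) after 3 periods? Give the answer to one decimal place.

39.0

Call the groups 1 to 7, youngest first.
Period 1.
Births: 13000 × 0.224 = 2912  |  17100 × 0.418 = 7148 — total 10060
Group 2: 13800 × 0.961 = 13262
Group 3: 6400 × 0.942 = 6029
Group 4: 5200 × 0.954 = 4961
Group 5: 13000 × 0.937 = 12181
Group 6: 17100 × 0.952 = 16279
Group 7: 3600 × 0.959 = 3452
Giving 10060 / 13262 / 6029 / 4961 / 12181 / 16279 / 3452.
Period 2.
Births: 4961 × 0.224 = 1111  |  12181 × 0.418 = 5092 — total 6203
Group 2: 10060 × 0.961 = 9668
Group 3: 13262 × 0.942 = 12493
Group 4: 6029 × 0.954 = 5752
Group 5: 4961 × 0.937 = 4648
Group 6: 12181 × 0.952 = 11596
Group 7: 16279 × 0.959 = 15612
Giving 6203 / 9668 / 12493 / 5752 / 4648 / 11596 / 15612.
Period 3.
Births: 5752 × 0.224 = 1288  |  4648 × 0.418 = 1943 — total 3231
Group 2: 6203 × 0.961 = 5961
Group 3: 9668 × 0.942 = 9107
Group 4: 12493 × 0.954 = 11918
Group 5: 5752 × 0.937 = 5390
Group 6: 4648 × 0.952 = 4425
Group 7: 11596 × 0.959 = 11121
Giving 3231 / 5961 / 9107 / 11918 / 5390 / 4425 / 11121.
Dependents (band 0–9 + band 60–69) = 3231 + 11121 = 14352; working-age = 36801; ratio = 14352/36801 × 100 = 39.0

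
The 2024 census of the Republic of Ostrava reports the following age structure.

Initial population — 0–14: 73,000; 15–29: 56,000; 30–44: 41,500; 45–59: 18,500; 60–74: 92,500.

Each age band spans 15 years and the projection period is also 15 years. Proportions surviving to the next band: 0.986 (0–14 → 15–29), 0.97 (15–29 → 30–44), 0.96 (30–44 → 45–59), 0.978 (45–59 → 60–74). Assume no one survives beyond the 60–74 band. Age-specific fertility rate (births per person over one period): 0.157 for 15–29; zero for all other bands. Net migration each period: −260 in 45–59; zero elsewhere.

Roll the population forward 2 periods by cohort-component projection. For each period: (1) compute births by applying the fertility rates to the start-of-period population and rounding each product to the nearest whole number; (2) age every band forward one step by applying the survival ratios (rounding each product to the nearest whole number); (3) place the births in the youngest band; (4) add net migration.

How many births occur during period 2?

Period 1.
Births: 56000 × 0.157 = 8792
15–29: 73000 × 0.986 = 71978
30–44: 56000 × 0.97 = 54320
45–59: 41500 × 0.96 = 39840
60–74: 18500 × 0.978 = 18093
Net migration: 45–59 − 260 → 39580
Giving 8792 / 71978 / 54320 / 39580 / 18093.
Period 2.
Births: 71978 × 0.157 = 11301
15–29: 8792 × 0.986 = 8669
30–44: 71978 × 0.97 = 69819
45–59: 54320 × 0.96 = 52147
60–74: 39580 × 0.978 = 38709
Net migration: 45–59 − 260 → 51887
Giving 11301 / 8669 / 69819 / 51887 / 38709.

11301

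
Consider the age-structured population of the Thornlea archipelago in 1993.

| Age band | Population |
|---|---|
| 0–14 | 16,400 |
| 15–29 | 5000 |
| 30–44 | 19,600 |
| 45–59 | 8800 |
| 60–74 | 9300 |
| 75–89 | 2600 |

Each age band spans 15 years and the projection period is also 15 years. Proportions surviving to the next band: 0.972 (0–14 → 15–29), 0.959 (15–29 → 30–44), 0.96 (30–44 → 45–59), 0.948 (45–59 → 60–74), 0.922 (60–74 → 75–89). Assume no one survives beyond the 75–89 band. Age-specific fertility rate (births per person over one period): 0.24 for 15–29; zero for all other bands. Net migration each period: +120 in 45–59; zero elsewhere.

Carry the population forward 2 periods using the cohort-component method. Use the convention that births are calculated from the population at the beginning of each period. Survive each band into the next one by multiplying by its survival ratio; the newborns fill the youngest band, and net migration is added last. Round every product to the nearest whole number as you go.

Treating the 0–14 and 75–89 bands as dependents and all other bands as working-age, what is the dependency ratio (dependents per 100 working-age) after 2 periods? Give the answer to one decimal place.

29.4

Period 1:
Births: 5000 * 0.24 = 1200
15–29: 16400 * 0.972 = 15941
30–44: 5000 * 0.959 = 4795
45–59: 19600 * 0.96 = 18816
60–74: 8800 * 0.948 = 8342
75–89: 9300 * 0.922 = 8575
Net migration: 45–59 + 120 → 18936
End of period: [1200, 15941, 4795, 18936, 8342, 8575]
Period 2:
Births: 15941 * 0.24 = 3826
15–29: 1200 * 0.972 = 1166
30–44: 15941 * 0.959 = 15287
45–59: 4795 * 0.96 = 4603
60–74: 18936 * 0.948 = 17951
75–89: 8342 * 0.922 = 7691
Net migration: 45–59 + 120 → 4723
End of period: [3826, 1166, 15287, 4723, 17951, 7691]
Dependents (band 0–14 + band 75–89) = 3826 + 7691 = 11517; working-age = 39127; ratio = 11517/39127 × 100 = 29.4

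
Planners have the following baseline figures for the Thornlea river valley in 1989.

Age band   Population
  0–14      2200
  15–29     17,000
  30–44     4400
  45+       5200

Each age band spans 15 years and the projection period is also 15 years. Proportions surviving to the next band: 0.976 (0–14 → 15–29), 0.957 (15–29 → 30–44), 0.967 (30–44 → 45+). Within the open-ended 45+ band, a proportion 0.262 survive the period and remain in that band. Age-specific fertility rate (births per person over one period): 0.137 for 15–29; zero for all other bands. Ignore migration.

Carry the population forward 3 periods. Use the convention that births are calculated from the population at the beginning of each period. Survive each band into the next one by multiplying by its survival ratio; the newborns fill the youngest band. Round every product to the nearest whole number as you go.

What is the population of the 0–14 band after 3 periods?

(Bands numbered youngest = 1 to oldest = 4.)
After projecting period 1:
Births: 17000 × 0.137 = 2329
Band 2: 2200 × 0.976 = 2147
Band 3: 17000 × 0.957 = 16269
Band 4: 4400 × 0.967 + 5200 × 0.262 = 4255 + 1362 = 5617
End of period: [2329, 2147, 16269, 5617]
After projecting period 2:
Births: 2147 × 0.137 = 294
Band 2: 2329 × 0.976 = 2273
Band 3: 2147 × 0.957 = 2055
Band 4: 16269 × 0.967 + 5617 × 0.262 = 15732 + 1472 = 17204
End of period: [294, 2273, 2055, 17204]
After projecting period 3:
Births: 2273 × 0.137 = 311
Band 2: 294 × 0.976 = 287
Band 3: 2273 × 0.957 = 2175
Band 4: 2055 × 0.967 + 17204 × 0.262 = 1987 + 4507 = 6494
End of period: [311, 287, 2175, 6494]

311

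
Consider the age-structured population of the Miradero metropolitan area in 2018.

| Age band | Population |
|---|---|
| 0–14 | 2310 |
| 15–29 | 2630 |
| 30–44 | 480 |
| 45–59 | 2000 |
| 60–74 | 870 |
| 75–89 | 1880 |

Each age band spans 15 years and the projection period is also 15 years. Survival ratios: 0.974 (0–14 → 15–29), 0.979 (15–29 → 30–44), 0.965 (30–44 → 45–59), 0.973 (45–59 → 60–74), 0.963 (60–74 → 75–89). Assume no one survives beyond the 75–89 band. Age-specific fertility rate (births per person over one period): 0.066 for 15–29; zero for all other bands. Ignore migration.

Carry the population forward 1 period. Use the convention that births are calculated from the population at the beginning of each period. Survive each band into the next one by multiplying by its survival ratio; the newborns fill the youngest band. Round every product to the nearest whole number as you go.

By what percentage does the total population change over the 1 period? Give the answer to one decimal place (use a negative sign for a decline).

-18.9

Let group 1 be 0–14 through group 6 = 75–89.
[period 1]
Births: 2630 × 0.066 = 174
Group 2: 2310 × 0.974 = 2250
Group 3: 2630 × 0.979 = 2575
Group 4: 480 × 0.965 = 463
Group 5: 2000 × 0.973 = 1946
Group 6: 870 × 0.963 = 838
→ [174, 2250, 2575, 463, 1946, 838]
Total: 10170 → 8246; change = -1924; percentage change = -18.9%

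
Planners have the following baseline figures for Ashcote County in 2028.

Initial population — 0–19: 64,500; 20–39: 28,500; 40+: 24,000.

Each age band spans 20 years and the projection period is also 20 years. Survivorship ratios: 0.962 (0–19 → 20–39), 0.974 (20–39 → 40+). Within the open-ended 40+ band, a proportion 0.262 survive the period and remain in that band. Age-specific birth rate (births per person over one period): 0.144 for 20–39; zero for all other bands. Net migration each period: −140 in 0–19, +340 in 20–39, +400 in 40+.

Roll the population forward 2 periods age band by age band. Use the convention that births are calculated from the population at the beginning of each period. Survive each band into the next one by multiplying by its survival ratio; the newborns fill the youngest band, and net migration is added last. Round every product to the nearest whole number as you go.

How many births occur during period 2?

8984

(Bands numbered youngest = 1 to oldest = 3.)
Period 1:
Births: 28500 × 0.144 = 4104
Band 2: 64500 × 0.962 = 62049
Band 3: 28500 × 0.974 + 24000 × 0.262 = 27759 + 6288 = 34047
Net migration: Band 1 − 140 → 3964; Band 2 + 340 → 62389; Band 3 + 400 → 34447
Giving 3964 / 62389 / 34447.
Period 2:
Births: 62389 × 0.144 = 8984
Band 2: 3964 × 0.962 = 3813
Band 3: 62389 × 0.974 + 34447 × 0.262 = 60767 + 9025 = 69792
Net migration: Band 1 − 140 → 8844; Band 2 + 340 → 4153; Band 3 + 400 → 70192
Giving 8844 / 4153 / 70192.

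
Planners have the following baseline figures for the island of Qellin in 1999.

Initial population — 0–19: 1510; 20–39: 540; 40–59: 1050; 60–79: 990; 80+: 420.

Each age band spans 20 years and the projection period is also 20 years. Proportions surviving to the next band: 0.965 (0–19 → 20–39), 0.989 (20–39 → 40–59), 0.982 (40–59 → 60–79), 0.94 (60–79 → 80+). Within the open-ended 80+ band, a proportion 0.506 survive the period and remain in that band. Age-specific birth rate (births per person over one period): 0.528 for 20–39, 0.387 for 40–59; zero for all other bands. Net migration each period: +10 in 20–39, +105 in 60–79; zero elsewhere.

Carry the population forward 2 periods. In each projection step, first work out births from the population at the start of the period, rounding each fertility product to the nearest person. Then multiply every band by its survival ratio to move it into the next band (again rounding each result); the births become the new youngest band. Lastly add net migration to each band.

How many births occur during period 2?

Call the groups 1 to 5, youngest first.
After projecting period 1:
Births: 540 × 0.528 = 285  |  1050 × 0.387 = 406 → total 691
Group 2: 1510 × 0.965 = 1457
Group 3: 540 × 0.989 = 534
Group 4: 1050 × 0.982 = 1031
Group 5: 990 × 0.94 + 420 × 0.506 = 931 + 213 = 1144
Net migration: Group 2 + 10 → 1467; Group 4 + 105 → 1136
End of period: [691, 1467, 534, 1136, 1144]
After projecting period 2:
Births: 1467 × 0.528 = 775  |  534 × 0.387 = 207 → total 982
Group 2: 691 × 0.965 = 667
Group 3: 1467 × 0.989 = 1451
Group 4: 534 × 0.982 = 524
Group 5: 1136 × 0.94 + 1144 × 0.506 = 1068 + 579 = 1647
Net migration: Group 2 + 10 → 677; Group 4 + 105 → 629
End of period: [982, 677, 1451, 629, 1647]

982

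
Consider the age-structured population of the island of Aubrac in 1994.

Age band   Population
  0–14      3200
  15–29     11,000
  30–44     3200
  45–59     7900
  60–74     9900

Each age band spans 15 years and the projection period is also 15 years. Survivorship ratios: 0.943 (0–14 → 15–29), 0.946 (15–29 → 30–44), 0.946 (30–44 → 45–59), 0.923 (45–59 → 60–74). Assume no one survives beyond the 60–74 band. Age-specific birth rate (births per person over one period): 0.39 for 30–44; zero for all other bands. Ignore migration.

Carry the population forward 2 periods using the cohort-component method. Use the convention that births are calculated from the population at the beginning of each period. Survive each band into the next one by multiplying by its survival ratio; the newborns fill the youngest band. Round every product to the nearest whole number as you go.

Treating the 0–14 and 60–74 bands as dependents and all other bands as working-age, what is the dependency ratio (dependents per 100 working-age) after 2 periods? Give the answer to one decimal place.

49.4

(Groups numbered youngest = 1 to oldest = 5.)
Period 1.
Births: 3200 × 0.39 = 1248
Group 2: 3200 × 0.943 = 3018
Group 3: 11000 × 0.946 = 10406
Group 4: 3200 × 0.946 = 3027
Group 5: 7900 × 0.923 = 7292
→ [1248, 3018, 10406, 3027, 7292]
Period 2.
Births: 10406 × 0.39 = 4058
Group 2: 1248 × 0.943 = 1177
Group 3: 3018 × 0.946 = 2855
Group 4: 10406 × 0.946 = 9844
Group 5: 3027 × 0.923 = 2794
→ [4058, 1177, 2855, 9844, 2794]
Dependents (band 0–14 + band 60–74) = 4058 + 2794 = 6852; working-age = 13876; ratio = 6852/13876 × 100 = 49.4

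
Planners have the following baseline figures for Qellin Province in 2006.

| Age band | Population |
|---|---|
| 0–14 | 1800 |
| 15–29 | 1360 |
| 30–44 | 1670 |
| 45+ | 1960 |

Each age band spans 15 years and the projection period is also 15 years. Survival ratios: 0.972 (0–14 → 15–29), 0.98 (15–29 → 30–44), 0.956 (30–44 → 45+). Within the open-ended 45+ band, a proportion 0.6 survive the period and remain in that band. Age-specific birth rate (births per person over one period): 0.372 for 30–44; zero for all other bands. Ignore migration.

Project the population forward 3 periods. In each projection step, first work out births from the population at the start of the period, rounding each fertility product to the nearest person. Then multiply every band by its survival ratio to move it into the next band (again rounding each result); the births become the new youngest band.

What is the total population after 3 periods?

5115

Call the bands 1 to 4, youngest first.
— Period 1 —
Births: 1670 × 0.372 = 621
Band 2: 1800 × 0.972 = 1750
Band 3: 1360 × 0.98 = 1333
Band 4: 1670 × 0.956 + 1960 × 0.6 = 1597 + 1176 = 2773
→ [621, 1750, 1333, 2773]
— Period 2 —
Births: 1333 × 0.372 = 496
Band 2: 621 × 0.972 = 604
Band 3: 1750 × 0.98 = 1715
Band 4: 1333 × 0.956 + 2773 × 0.6 = 1274 + 1664 = 2938
→ [496, 604, 1715, 2938]
— Period 3 —
Births: 1715 × 0.372 = 638
Band 2: 496 × 0.972 = 482
Band 3: 604 × 0.98 = 592
Band 4: 1715 × 0.956 + 2938 × 0.6 = 1640 + 1763 = 3403
→ [638, 482, 592, 3403]
Total after period 3: 638 + 482 + 592 + 3403 = 5115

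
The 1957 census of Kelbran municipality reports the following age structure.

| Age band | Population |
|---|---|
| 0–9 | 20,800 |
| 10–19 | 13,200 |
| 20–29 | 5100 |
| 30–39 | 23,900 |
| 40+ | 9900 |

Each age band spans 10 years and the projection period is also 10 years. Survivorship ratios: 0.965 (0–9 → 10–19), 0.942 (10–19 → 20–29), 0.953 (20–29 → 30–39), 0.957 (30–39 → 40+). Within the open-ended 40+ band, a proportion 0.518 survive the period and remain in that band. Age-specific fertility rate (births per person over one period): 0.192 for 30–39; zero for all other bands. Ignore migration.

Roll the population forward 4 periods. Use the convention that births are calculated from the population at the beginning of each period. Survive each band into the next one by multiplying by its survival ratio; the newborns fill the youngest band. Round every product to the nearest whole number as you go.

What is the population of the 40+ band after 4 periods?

28258

Period 1:
Births: 23900 × 0.192 = 4589
10–19: 20800 × 0.965 = 20072
20–29: 13200 × 0.942 = 12434
30–39: 5100 × 0.953 = 4860
40+: 23900 × 0.957 + 9900 × 0.518 = 22872 + 5128 = 28000
→ [4589, 20072, 12434, 4860, 28000]
Period 2:
Births: 4860 × 0.192 = 933
10–19: 4589 × 0.965 = 4428
20–29: 20072 × 0.942 = 18908
30–39: 12434 × 0.953 = 11850
40+: 4860 × 0.957 + 28000 × 0.518 = 4651 + 14504 = 19155
→ [933, 4428, 18908, 11850, 19155]
Period 3:
Births: 11850 × 0.192 = 2275
10–19: 933 × 0.965 = 900
20–29: 4428 × 0.942 = 4171
30–39: 18908 × 0.953 = 18019
40+: 11850 × 0.957 + 19155 × 0.518 = 11340 + 9922 = 21262
→ [2275, 900, 4171, 18019, 21262]
Period 4:
Births: 18019 × 0.192 = 3460
10–19: 2275 × 0.965 = 2195
20–29: 900 × 0.942 = 848
30–39: 4171 × 0.953 = 3975
40+: 18019 × 0.957 + 21262 × 0.518 = 17244 + 11014 = 28258
→ [3460, 2195, 848, 3975, 28258]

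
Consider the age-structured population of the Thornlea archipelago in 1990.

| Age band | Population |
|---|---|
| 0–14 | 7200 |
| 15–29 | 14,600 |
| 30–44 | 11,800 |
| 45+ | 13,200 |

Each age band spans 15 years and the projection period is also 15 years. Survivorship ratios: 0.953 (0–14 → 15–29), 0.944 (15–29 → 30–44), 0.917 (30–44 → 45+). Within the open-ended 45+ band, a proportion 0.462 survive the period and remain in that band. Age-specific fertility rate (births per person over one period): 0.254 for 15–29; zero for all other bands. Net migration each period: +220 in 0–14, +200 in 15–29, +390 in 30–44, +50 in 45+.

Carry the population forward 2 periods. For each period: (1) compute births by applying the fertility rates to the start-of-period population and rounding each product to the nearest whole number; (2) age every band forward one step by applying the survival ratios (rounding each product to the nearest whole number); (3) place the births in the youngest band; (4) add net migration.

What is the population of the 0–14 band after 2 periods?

Call the bands 1 to 4, youngest first.
Period 1:
Births: 14600 × 0.254 = 3708
Band 2: 7200 × 0.953 = 6862
Band 3: 14600 × 0.944 = 13782
Band 4: 11800 × 0.917 + 13200 × 0.462 = 10821 + 6098 = 16919
Net migration: Band 1 + 220 → 3928; Band 2 + 200 → 7062; Band 3 + 390 → 14172; Band 4 + 50 → 16969
→ [3928, 7062, 14172, 16969]
Period 2:
Births: 7062 × 0.254 = 1794
Band 2: 3928 × 0.953 = 3743
Band 3: 7062 × 0.944 = 6667
Band 4: 14172 × 0.917 + 16969 × 0.462 = 12996 + 7840 = 20836
Net migration: Band 1 + 220 → 2014; Band 2 + 200 → 3943; Band 3 + 390 → 7057; Band 4 + 50 → 20886
→ [2014, 3943, 7057, 20886]

2014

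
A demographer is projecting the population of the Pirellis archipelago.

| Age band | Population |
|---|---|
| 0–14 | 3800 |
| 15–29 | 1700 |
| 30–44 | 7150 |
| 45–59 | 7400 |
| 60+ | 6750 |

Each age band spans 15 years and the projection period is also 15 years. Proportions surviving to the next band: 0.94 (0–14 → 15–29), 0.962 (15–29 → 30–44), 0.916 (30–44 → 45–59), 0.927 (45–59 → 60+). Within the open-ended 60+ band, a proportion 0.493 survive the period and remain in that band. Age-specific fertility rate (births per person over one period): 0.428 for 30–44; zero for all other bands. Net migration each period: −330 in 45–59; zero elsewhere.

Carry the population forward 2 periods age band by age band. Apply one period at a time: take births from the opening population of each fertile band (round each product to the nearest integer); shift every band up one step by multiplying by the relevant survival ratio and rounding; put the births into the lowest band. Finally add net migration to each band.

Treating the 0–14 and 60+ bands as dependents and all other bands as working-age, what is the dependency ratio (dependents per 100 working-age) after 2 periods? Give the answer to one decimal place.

153.6

Let group 1 be 0–14 through group 5 = 60+.
After projecting period 1:
Births: 7150 × 0.428 = 3060
Group 2: 3800 × 0.94 = 3572
Group 3: 1700 × 0.962 = 1635
Group 4: 7150 × 0.916 = 6549
Group 5: 7400 × 0.927 + 6750 × 0.493 = 6860 + 3328 = 10188
Net migration: Group 4 − 330 → 6219
Population now: 0–14=3060, 15–29=3572, 30–44=1635, 45–59=6219, 60+=10188
After projecting period 2:
Births: 1635 × 0.428 = 700
Group 2: 3060 × 0.94 = 2876
Group 3: 3572 × 0.962 = 3436
Group 4: 1635 × 0.916 = 1498
Group 5: 6219 × 0.927 + 10188 × 0.493 = 5765 + 5023 = 10788
Net migration: Group 4 − 330 → 1168
Population now: 0–14=700, 15–29=2876, 30–44=3436, 45–59=1168, 60+=10788
Dependents (band 0–14 + band 60+) = 700 + 10788 = 11488; working-age = 7480; ratio = 11488/7480 × 100 = 153.6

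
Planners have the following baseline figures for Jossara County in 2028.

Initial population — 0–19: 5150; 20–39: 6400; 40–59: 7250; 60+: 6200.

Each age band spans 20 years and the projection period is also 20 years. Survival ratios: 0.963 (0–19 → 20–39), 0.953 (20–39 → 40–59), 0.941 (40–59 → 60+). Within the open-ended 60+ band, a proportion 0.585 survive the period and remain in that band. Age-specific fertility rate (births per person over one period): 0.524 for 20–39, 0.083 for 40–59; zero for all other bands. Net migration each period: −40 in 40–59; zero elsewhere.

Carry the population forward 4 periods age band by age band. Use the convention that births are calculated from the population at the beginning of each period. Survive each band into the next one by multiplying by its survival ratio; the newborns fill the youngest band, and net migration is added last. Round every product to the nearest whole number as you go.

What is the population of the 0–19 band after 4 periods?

1863

(Bands numbered youngest = 1 to oldest = 4.)
— Period 1 —
Births: 6400 × 0.524 = 3354  |  7250 × 0.083 = 602 → total 3956
Band 2: 5150 × 0.963 = 4959
Band 3: 6400 × 0.953 = 6099
Band 4: 7250 × 0.941 + 6200 × 0.585 = 6822 + 3627 = 10449
Net migration: Band 3 − 40 → 6059
→ [3956, 4959, 6059, 10449]
— Period 2 —
Births: 4959 × 0.524 = 2599  |  6059 × 0.083 = 503 → total 3102
Band 2: 3956 × 0.963 = 3810
Band 3: 4959 × 0.953 = 4726
Band 4: 6059 × 0.941 + 10449 × 0.585 = 5702 + 6113 = 11815
Net migration: Band 3 − 40 → 4686
→ [3102, 3810, 4686, 11815]
— Period 3 —
Births: 3810 × 0.524 = 1996  |  4686 × 0.083 = 389 → total 2385
Band 2: 3102 × 0.963 = 2987
Band 3: 3810 × 0.953 = 3631
Band 4: 4686 × 0.941 + 11815 × 0.585 = 4410 + 6912 = 11322
Net migration: Band 3 − 40 → 3591
→ [2385, 2987, 3591, 11322]
— Period 4 —
Births: 2987 × 0.524 = 1565  |  3591 × 0.083 = 298 → total 1863
Band 2: 2385 × 0.963 = 2297
Band 3: 2987 × 0.953 = 2847
Band 4: 3591 × 0.941 + 11322 × 0.585 = 3379 + 6623 = 10002
Net migration: Band 3 − 40 → 2807
→ [1863, 2297, 2807, 10002]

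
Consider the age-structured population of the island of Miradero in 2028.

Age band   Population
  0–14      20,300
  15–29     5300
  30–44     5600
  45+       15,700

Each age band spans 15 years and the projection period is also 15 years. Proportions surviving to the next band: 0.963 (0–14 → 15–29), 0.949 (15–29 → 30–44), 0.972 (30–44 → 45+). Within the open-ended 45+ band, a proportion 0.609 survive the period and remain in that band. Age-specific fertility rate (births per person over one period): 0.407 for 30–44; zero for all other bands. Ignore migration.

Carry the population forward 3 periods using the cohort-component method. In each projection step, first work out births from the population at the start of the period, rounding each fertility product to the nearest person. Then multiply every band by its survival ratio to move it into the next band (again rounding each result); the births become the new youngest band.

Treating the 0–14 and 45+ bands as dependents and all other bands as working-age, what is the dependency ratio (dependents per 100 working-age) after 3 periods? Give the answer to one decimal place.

841.8

Period 1:
Births: 5600 * 0.407 = 2279
15–29: 20300 * 0.963 = 19549
30–44: 5300 * 0.949 = 5030
45+: 5600 * 0.972 + 15700 * 0.609 = 5443 + 9561 = 15004
Population now: 0–14=2279, 15–29=19549, 30–44=5030, 45+=15004
Period 2:
Births: 5030 * 0.407 = 2047
15–29: 2279 * 0.963 = 2195
30–44: 19549 * 0.949 = 18552
45+: 5030 * 0.972 + 15004 * 0.609 = 4889 + 9137 = 14026
Population now: 0–14=2047, 15–29=2195, 30–44=18552, 45+=14026
Period 3:
Births: 18552 * 0.407 = 7551
15–29: 2047 * 0.963 = 1971
30–44: 2195 * 0.949 = 2083
45+: 18552 * 0.972 + 14026 * 0.609 = 18033 + 8542 = 26575
Population now: 0–14=7551, 15–29=1971, 30–44=2083, 45+=26575
Dependents (band 0–14 + band 45+) = 7551 + 26575 = 34126; working-age = 4054; ratio = 34126/4054 × 100 = 841.8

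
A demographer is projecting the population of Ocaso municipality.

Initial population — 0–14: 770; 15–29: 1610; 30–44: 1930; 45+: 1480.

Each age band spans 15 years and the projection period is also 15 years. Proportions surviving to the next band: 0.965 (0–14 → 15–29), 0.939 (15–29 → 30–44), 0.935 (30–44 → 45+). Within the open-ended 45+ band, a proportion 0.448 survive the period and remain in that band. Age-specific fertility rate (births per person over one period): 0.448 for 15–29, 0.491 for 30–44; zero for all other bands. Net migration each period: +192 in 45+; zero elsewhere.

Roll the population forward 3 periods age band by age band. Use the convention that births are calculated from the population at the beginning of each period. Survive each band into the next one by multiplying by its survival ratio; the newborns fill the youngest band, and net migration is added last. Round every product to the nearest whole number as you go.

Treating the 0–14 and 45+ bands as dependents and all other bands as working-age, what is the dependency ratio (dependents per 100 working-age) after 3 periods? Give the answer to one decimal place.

Let band 1 be 0–14 through band 4 = 45+.
After projecting period 1:
Births: 1610 × 0.448 = 721 ; 1930 × 0.491 = 948 ⇒ total 1669
Band 2: 770 × 0.965 = 743
Band 3: 1610 × 0.939 = 1512
Band 4: 1930 × 0.935 + 1480 × 0.448 = 1805 + 663 = 2468
Net migration: Band 4 + 192 → 2660
→ [1669, 743, 1512, 2660]
After projecting period 2:
Births: 743 × 0.448 = 333 ; 1512 × 0.491 = 742 ⇒ total 1075
Band 2: 1669 × 0.965 = 1611
Band 3: 743 × 0.939 = 698
Band 4: 1512 × 0.935 + 2660 × 0.448 = 1414 + 1192 = 2606
Net migration: Band 4 + 192 → 2798
→ [1075, 1611, 698, 2798]
After projecting period 3:
Births: 1611 × 0.448 = 722 ; 698 × 0.491 = 343 ⇒ total 1065
Band 2: 1075 × 0.965 = 1037
Band 3: 1611 × 0.939 = 1513
Band 4: 698 × 0.935 + 2798 × 0.448 = 653 + 1254 = 1907
Net migration: Band 4 + 192 → 2099
→ [1065, 1037, 1513, 2099]
Dependents (band 0–14 + band 45+) = 1065 + 2099 = 3164; working-age = 2550; ratio = 3164/2550 × 100 = 124.1

124.1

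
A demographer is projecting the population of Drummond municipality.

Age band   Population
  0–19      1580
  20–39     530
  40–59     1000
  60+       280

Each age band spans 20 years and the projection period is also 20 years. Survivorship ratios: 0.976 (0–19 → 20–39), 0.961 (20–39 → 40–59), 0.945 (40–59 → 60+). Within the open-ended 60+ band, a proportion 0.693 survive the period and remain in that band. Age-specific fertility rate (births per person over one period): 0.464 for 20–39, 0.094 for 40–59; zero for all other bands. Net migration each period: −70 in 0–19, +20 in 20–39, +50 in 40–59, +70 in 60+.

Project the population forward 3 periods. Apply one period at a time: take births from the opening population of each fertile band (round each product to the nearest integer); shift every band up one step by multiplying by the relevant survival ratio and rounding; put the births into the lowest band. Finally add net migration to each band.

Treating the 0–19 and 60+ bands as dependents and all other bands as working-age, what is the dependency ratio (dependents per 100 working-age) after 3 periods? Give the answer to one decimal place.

264.9

(Bands numbered youngest = 1 to oldest = 4.)
Period 1.
Births: 530 × 0.464 = 246, 1000 × 0.094 = 94 ⇒ total 340
Band 2: 1580 × 0.976 = 1542
Band 3: 530 × 0.961 = 509
Band 4: 1000 × 0.945 + 280 × 0.693 = 945 + 194 = 1139
Net migration: Band 1 − 70 → 270; Band 2 + 20 → 1562; Band 3 + 50 → 559; Band 4 + 70 → 1209
End of period: [270, 1562, 559, 1209]
Period 2.
Births: 1562 × 0.464 = 725, 559 × 0.094 = 53 ⇒ total 778
Band 2: 270 × 0.976 = 264
Band 3: 1562 × 0.961 = 1501
Band 4: 559 × 0.945 + 1209 × 0.693 = 528 + 838 = 1366
Net migration: Band 1 − 70 → 708; Band 2 + 20 → 284; Band 3 + 50 → 1551; Band 4 + 70 → 1436
End of period: [708, 284, 1551, 1436]
Period 3.
Births: 284 × 0.464 = 132, 1551 × 0.094 = 146 ⇒ total 278
Band 2: 708 × 0.976 = 691
Band 3: 284 × 0.961 = 273
Band 4: 1551 × 0.945 + 1436 × 0.693 = 1466 + 995 = 2461
Net migration: Band 1 − 70 → 208; Band 2 + 20 → 711; Band 3 + 50 → 323; Band 4 + 70 → 2531
End of period: [208, 711, 323, 2531]
Dependents (band 0–19 + band 60+) = 208 + 2531 = 2739; working-age = 1034; ratio = 2739/1034 × 100 = 264.9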